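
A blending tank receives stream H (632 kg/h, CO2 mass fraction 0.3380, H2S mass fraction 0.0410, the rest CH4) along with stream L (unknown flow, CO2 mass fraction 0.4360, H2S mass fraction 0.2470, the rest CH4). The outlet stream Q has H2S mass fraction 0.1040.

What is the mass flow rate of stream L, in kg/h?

Let L be the unknown flow. Total out = 632 + L.
H2S balance: 25.912 + 0.247·L = 0.104·(632 + L)
(0.247 − 0.104)·L = 0.104×632 − 25.912 = 39.816
L = 39.816 / 0.143 = 278.43 kg/h

278.4 kg/h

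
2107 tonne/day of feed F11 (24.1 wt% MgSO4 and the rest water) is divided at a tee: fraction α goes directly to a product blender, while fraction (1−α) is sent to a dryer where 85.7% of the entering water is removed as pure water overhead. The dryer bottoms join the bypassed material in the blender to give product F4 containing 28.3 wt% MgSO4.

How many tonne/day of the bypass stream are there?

All 2107×0.241 = 507.79 tonne/day of MgSO4 reaches F4, so F4 = 507.79/0.283 = 1794.3 tonne/day and vapour = 312.7 tonne/day.
The evaporator receives (1−α)·2107 of feed at 0.759 water and removes 0.857 of that water:
0.857×0.759×(1−α)×2107 = 312.7
(1−α) = 312.7/1370.5 = 0.2282;  α = 0.7718.
Bypass flow = 0.7718×2107 = 1626.3 tonne/day.

1626 tonne/day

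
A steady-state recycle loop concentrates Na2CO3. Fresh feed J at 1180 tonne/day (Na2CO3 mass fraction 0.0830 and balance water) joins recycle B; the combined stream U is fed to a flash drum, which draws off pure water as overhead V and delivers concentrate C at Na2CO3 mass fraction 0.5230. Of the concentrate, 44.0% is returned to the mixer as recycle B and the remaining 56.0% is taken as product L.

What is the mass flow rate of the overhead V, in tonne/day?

Overall Na2CO3 balance (none leaves overhead): Na2CO3 in fresh feed = Na2CO3 in product, i.e. 1180×0.083 = (1−0.440)·C·0.523.
C = 97.94/(0.523×0.560) = 334.4 tonne/day.
Recycle B = 0.440×334.4 = 147.14 tonne/day.
Combined feed U = 1180 + 147.14 = 1327.1 tonne/day.
Overhead V = U − C = 1327.1 − 334.4 = 992.73 tonne/day.

992.7 tonne/day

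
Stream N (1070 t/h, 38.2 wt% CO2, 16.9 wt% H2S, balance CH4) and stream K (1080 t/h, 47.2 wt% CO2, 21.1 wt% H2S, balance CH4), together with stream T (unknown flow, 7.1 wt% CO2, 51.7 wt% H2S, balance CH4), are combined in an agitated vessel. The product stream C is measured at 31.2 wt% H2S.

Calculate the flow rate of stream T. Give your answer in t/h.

1278 t/h

Let T be the unknown flow. Total out = 2150 + T.
H2S balance: 408.71 + 0.517·T = 0.312·(2150 + T)
(0.517 − 0.312)·T = 0.312×2150 − 408.71 = 262.09
T = 262.09 / 0.205 = 1278.5 t/h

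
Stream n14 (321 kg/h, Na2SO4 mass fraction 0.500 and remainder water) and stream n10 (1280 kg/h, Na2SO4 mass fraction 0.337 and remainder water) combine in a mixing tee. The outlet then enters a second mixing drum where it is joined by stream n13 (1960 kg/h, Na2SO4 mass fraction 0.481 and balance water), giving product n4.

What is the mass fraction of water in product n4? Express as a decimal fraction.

Overall, product flow = 3561 kg/h.
water in = 321×0.500 + 1280×0.663 + 1960×0.519 = 2026.4 kg/h.
water fraction in n4 = 0.569.

0.569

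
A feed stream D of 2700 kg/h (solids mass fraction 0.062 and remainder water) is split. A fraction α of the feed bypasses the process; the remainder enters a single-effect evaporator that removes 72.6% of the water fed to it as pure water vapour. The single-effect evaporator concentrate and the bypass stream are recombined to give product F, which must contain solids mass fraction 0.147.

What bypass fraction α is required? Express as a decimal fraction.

0.151

All 2700×0.062 = 167.4 kg/h of solids reaches F, so F = 167.4/0.147 = 1138.8 kg/h and vapour = 1561.2 kg/h.
The evaporator receives (1−α)·2700 of feed at 0.938 water and removes 0.726 of that water:
0.726×0.938×(1−α)×2700 = 1561.2
(1−α) = 1561.2/1838.7 = 0.8491;  α = 0.1509.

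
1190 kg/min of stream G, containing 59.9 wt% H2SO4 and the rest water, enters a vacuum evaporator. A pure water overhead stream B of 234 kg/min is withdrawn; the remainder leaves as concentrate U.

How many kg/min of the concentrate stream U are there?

Concentrate = 1190 − 234 = 956 kg/min.

956 kg/min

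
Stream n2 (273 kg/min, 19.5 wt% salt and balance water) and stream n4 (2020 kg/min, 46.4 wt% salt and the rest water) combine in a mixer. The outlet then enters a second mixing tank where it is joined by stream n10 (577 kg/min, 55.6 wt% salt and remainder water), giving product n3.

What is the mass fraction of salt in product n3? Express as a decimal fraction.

0.457

Overall, product flow = 2870 kg/min.
salt in = 273×0.195 + 2020×0.464 + 577×0.556 = 1311.3 kg/min.
salt fraction in n3 = 0.457.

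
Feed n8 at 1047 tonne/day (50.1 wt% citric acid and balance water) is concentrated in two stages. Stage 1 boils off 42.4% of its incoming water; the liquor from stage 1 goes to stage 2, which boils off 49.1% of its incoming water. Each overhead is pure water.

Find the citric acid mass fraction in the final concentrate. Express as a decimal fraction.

0.7740

water in feed = 1047×0.499 = 522.45 tonne/day.
After stage 1: water left = (1−0.424)×522.45 = 300.93; stream total = 825.48 tonne/day.
After stage 2: water left = (1−0.491)×300.93 = 153.17; final concentrate = 677.72 tonne/day.
citric acid fraction = 524.55/677.72 = 0.7740.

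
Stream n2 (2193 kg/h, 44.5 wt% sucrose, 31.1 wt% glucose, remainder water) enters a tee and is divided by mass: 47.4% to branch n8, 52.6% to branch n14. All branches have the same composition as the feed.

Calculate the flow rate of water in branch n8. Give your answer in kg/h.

Branch n8 total = 0.474×2193 = 1039.5 kg/h.
water in n8 = 0.244×1039.5 = 253.63 kg/h.

253.6 kg/h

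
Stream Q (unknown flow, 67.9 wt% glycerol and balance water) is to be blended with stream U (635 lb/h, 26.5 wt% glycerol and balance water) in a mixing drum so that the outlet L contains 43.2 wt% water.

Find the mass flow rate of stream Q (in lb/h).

1733 lb/h

Let Q be the unknown flow. Total out = 635 + Q.
water balance: 466.72 + 0.321·Q = 0.432·(635 + Q)
(0.321 − 0.432)·Q = 0.432×635 − 466.72 = -192.4
Q = -192.4 / -0.111 = 1733.4 lb/h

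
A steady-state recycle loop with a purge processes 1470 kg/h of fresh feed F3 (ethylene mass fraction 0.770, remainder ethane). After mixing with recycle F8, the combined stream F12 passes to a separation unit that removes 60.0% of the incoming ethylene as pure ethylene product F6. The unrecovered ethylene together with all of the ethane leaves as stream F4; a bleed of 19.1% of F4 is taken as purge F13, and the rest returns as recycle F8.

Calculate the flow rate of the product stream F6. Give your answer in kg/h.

1004 kg/h

ethylene in F12: m_A = 1470×0.770 + (1−0.191)·(1−0.600)·m_A, so m_A = 1131.9/0.6764 = 1673.4 kg/h.
Product F6 = 0.600×1673.4 = 1004.1 kg/h.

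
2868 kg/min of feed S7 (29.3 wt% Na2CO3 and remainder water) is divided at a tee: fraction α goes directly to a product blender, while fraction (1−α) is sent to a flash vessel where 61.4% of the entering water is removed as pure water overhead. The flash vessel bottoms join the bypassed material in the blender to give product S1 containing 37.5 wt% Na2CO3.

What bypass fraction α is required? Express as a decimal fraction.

All 2868×0.293 = 840.32 kg/min of Na2CO3 reaches S1, so S1 = 840.32/0.375 = 2240.9 kg/min and vapour = 627.14 kg/min.
The evaporator receives (1−α)·2868 of feed at 0.707 water and removes 0.614 of that water:
0.614×0.707×(1−α)×2868 = 627.14
(1−α) = 627.14/1245 = 0.5037;  α = 0.4963.

0.496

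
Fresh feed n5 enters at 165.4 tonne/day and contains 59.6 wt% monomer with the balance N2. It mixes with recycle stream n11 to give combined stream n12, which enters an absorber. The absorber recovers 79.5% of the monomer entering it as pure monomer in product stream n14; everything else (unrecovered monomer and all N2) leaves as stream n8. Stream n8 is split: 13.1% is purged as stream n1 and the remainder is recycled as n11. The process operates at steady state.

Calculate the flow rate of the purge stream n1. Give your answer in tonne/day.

70.04 tonne/day

N2 enters only via n5 and leaves only via the purge: 165.4×0.404 = 0.131×(N2 in n8), and the absorber passes all N2, so N2 in n12 = N2 in n8 = 510.09 tonne/day.
monomer in n12: m_A = 165.4×0.596 + (1−0.131)·(1−0.795)·m_A, so m_A = 98.578/0.8219 = 119.95 tonne/day.
n8 = (1−0.795)×119.95 + 510.09 = 534.68 tonne/day.
Purge n1 = 0.131×534.68 = 70.043 tonne/day.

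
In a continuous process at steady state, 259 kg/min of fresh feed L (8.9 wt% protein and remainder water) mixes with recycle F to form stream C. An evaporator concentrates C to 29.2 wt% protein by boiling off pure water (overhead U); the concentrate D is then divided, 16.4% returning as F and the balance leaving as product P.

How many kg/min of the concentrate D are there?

Overall protein balance (none leaves overhead): protein in fresh feed = protein in product, i.e. 259×0.089 = (1−0.164)·D·0.292.
D = 23.051/(0.292×0.836) = 94.428 kg/min.

94.43 kg/min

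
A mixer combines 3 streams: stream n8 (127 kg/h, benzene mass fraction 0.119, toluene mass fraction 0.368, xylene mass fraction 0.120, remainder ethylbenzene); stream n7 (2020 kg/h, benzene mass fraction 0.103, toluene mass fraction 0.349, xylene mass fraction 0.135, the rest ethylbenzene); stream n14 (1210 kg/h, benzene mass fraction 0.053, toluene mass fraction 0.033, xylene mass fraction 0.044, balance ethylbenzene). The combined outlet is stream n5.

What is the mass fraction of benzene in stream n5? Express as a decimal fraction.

Total flow out = 127 + 2020 + 1210 = 3357 kg/h.
benzene in = 127×0.119 + 2020×0.103 + 1210×0.053 = 287.3 kg/h.
benzene mass fraction in n5 = 287.3/3357 = 0.086.

0.086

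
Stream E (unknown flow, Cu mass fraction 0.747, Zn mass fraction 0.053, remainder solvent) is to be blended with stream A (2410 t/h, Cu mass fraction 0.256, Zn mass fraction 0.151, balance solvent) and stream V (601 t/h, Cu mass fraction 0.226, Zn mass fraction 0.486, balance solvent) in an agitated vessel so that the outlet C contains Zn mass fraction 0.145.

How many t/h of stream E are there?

Let E be the unknown flow. Total out = 3011 + E.
Zn balance: 656 + 0.053·E = 0.145·(3011 + E)
(0.053 − 0.145)·E = 0.145×3011 − 656 = -219.4
E = -219.4 / -0.092 = 2384.8 t/h

2385 t/h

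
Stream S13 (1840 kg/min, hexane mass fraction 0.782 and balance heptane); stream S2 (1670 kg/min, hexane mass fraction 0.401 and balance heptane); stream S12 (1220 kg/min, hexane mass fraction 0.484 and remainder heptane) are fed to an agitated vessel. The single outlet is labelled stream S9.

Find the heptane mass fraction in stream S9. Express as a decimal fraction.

0.429

Total flow out = 1840 + 1670 + 1220 = 4730 kg/min.
heptane in = 1840×0.218 + 1670×0.599 + 1220×0.516 = 2031 kg/min.
heptane mass fraction in S9 = 2031/4730 = 0.429.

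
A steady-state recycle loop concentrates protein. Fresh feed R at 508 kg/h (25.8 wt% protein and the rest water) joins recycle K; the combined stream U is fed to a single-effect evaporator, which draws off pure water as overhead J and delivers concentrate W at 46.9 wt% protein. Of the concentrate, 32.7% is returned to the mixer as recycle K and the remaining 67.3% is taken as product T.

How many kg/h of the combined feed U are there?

643.8 kg/h

Overall protein balance (none leaves overhead): protein in fresh feed = protein in product, i.e. 508×0.258 = (1−0.327)·W·0.469.
W = 131.06/(0.469×0.673) = 415.24 kg/h.
Recycle K = 0.327×415.24 = 135.78 kg/h.
Combined feed U = 508 + 135.78 = 643.78 kg/h.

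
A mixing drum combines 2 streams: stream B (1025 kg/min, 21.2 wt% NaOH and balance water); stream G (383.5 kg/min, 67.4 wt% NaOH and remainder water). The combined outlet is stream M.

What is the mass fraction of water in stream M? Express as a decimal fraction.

0.662

Total flow out = 1025 + 383.5 = 1408.5 kg/min.
water in = 1025×0.788 + 383.5×0.326 = 932.72 kg/min.
water mass fraction in M = 932.72/1408.5 = 0.662.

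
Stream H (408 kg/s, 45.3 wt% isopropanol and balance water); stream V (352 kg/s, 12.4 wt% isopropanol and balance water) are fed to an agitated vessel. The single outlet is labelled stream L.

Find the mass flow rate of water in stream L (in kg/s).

531.5 kg/s

water out = water in = 408×0.547 + 352×0.876 = 531.53 kg/s.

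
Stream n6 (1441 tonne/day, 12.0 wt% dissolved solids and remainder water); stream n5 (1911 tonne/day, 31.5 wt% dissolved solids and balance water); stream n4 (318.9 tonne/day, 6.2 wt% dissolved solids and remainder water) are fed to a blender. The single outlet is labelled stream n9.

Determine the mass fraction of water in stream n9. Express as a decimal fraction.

Total flow out = 1441 + 1911 + 318.9 = 3670.9 tonne/day.
water in = 1441×0.880 + 1911×0.685 + 318.9×0.938 = 2876.2 tonne/day.
water mass fraction in n9 = 2876.2/3670.9 = 0.7835.

0.7835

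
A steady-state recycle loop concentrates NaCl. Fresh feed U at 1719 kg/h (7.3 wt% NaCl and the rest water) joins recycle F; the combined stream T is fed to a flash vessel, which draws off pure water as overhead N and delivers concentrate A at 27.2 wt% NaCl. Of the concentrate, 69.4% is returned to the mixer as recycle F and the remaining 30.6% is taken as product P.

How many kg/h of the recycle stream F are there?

Overall NaCl balance (none leaves overhead): NaCl in fresh feed = NaCl in product, i.e. 1719×0.073 = (1−0.694)·A·0.272.
A = 125.49/(0.272×0.306) = 1507.7 kg/h.
Recycle F = 0.694×1507.7 = 1046.3 kg/h.

1046 kg/h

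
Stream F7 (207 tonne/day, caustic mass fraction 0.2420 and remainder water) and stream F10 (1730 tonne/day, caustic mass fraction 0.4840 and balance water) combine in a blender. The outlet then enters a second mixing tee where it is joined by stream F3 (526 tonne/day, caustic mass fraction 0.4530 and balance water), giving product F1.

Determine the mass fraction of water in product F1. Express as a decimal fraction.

0.5430

Overall, product flow = 2463 tonne/day.
water in = 207×0.758 + 1730×0.516 + 526×0.547 = 1337.3 tonne/day.
water fraction in F1 = 0.5430.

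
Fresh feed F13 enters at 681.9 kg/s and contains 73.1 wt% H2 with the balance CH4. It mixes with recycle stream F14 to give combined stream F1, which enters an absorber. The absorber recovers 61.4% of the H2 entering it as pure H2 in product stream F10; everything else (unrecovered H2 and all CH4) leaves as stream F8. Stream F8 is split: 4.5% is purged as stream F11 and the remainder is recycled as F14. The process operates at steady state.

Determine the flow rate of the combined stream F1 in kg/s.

CH4 enters only via F13 and leaves only via the purge: 681.9×0.269 = 0.045×(CH4 in F8), and the absorber passes all CH4, so CH4 in F1 = CH4 in F8 = 4076.2 kg/s.
H2 in F1: m_A = 681.9×0.731 + (1−0.045)·(1−0.614)·m_A, so m_A = 498.47/0.6314 = 789.5 kg/s.
F1 = 789.5 + 4076.2 = 4865.8 kg/s.

4866 kg/s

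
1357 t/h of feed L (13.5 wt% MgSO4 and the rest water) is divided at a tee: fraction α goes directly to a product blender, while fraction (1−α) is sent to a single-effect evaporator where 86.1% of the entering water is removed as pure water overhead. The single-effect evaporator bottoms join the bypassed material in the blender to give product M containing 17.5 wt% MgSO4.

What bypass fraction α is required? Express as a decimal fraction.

All 1357×0.135 = 183.2 t/h of MgSO4 reaches M, so M = 183.2/0.175 = 1046.8 t/h and vapour = 310.17 t/h.
The evaporator receives (1−α)·1357 of feed at 0.865 water and removes 0.861 of that water:
0.861×0.865×(1−α)×1357 = 310.17
(1−α) = 310.17/1010.6 = 0.3069;  α = 0.6931.

0.693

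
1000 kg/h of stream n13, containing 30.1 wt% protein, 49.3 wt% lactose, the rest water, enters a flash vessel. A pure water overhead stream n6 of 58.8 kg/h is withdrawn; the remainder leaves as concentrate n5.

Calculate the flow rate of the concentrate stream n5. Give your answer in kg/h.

Concentrate = 1000 − 58.8 = 941.2 kg/h.

941.2 kg/h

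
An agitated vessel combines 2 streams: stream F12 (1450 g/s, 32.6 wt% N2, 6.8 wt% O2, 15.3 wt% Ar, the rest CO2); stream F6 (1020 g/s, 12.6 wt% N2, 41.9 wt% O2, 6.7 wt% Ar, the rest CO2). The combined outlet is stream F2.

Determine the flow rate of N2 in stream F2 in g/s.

N2 out = N2 in = 1450×0.326 + 1020×0.126 = 601.22 g/s.

601.2 g/s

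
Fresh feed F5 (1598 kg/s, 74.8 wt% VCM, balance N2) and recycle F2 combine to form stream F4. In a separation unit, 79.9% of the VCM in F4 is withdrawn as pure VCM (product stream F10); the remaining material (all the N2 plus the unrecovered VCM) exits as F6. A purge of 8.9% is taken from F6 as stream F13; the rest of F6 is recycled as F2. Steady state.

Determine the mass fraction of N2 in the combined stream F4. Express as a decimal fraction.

N2 enters only via F5 and leaves only via the purge: 1598×0.252 = 0.089×(N2 in F6), and the separation unit passes all N2, so N2 in F4 = N2 in F6 = 4524.7 kg/s.
VCM in F4: m_A = 1598×0.748 + (1−0.089)·(1−0.799)·m_A, so m_A = 1195.3/0.8169 = 1463.2 kg/s.
F4 = 1463.2 + 4524.7 = 5987.9 kg/s.
N2 fraction in F4 = 4524.7/5987.9 = 0.7556.

0.7556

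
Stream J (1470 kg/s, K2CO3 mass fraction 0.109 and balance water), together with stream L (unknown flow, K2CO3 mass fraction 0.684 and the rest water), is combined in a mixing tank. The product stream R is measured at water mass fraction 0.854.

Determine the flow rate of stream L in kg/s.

Let L be the unknown flow. Total out = 1470 + L.
water balance: 1309.8 + 0.316·L = 0.854·(1470 + L)
(0.316 − 0.854)·L = 0.854×1470 − 1309.8 = -54.39
L = -54.39 / -0.538 = 101.1 kg/s

101.1 kg/s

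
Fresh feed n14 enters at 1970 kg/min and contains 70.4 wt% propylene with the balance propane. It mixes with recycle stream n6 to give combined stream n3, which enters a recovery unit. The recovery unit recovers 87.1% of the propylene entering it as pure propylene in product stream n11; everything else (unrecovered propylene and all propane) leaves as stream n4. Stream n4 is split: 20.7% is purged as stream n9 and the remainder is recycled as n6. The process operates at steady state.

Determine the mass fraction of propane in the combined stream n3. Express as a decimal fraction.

0.646

propane enters only via n14 and leaves only via the purge: 1970×0.296 = 0.207×(propane in n4), and the recovery unit passes all propane, so propane in n3 = propane in n4 = 2817 kg/min.
propylene in n3: m_A = 1970×0.704 + (1−0.207)·(1−0.871)·m_A, so m_A = 1386.9/0.8977 = 1544.9 kg/min.
n3 = 1544.9 + 2817 = 4361.9 kg/min.
propane fraction in n3 = 2817/4361.9 = 0.646.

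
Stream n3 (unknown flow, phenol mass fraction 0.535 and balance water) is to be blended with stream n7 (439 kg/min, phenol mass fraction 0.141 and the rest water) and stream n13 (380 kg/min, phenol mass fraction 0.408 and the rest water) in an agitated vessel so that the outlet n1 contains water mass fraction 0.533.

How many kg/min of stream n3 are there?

2434 kg/min

Let n3 be the unknown flow. Total out = 819 + n3.
water balance: 602.06 + 0.465·n3 = 0.533·(819 + n3)
(0.465 − 0.533)·n3 = 0.533×819 − 602.06 = -165.53
n3 = -165.53 / -0.068 = 2434.3 kg/min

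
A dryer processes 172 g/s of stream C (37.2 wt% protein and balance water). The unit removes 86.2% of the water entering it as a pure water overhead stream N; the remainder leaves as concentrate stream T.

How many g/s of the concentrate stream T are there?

78.89 g/s

water entering = 172×0.628 = 108.02 g/s; overhead removed = 0.862×108.02 = 93.11 g/s.
Concentrate = 172 − 93.11 = 78.89 g/s.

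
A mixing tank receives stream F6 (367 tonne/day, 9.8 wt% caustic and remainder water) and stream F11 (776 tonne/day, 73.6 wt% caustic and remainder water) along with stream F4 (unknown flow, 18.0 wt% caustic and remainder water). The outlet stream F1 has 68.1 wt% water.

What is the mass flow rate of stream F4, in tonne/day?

1744 tonne/day

Let F4 be the unknown flow. Total out = 1143 + F4.
water balance: 535.9 + 0.820·F4 = 0.681·(1143 + F4)
(0.820 − 0.681)·F4 = 0.681×1143 − 535.9 = 242.49
F4 = 242.49 / 0.139 = 1744.5 tonne/day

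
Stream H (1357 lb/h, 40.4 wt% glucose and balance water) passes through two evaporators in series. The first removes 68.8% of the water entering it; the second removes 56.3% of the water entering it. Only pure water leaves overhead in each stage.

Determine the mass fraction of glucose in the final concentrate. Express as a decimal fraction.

water in feed = 1357×0.596 = 808.77 lb/h.
After stage 1: water left = (1−0.688)×808.77 = 252.34; stream total = 800.56 lb/h.
After stage 2: water left = (1−0.563)×252.34 = 110.27; final concentrate = 658.5 lb/h.
glucose fraction = 548.23/658.5 = 0.833.

0.833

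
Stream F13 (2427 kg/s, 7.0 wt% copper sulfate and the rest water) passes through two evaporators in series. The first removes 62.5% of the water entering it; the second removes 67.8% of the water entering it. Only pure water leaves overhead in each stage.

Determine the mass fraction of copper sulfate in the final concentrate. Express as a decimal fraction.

water in feed = 2427×0.930 = 2257.1 kg/s.
After stage 1: water left = (1−0.625)×2257.1 = 846.42; stream total = 1016.3 kg/s.
After stage 2: water left = (1−0.678)×846.42 = 272.55; final concentrate = 442.44 kg/s.
copper sulfate fraction = 169.89/442.44 = 0.3840.

0.3840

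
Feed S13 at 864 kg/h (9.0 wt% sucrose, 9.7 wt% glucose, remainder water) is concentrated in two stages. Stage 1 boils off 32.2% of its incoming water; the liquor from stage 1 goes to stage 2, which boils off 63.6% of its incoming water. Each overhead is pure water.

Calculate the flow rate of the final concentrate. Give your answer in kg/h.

water in feed = 864×0.813 = 702.43 kg/h.
After stage 1: water left = (1−0.322)×702.43 = 476.25; stream total = 637.82 kg/h.
After stage 2: water left = (1−0.636)×476.25 = 173.35; final concentrate = 334.92 kg/h.

334.9 kg/h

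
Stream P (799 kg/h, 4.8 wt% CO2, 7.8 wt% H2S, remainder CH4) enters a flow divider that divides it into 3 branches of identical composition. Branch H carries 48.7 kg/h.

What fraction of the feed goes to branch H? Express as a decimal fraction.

Fraction to H = 48.7/799 = 0.0610.

0.061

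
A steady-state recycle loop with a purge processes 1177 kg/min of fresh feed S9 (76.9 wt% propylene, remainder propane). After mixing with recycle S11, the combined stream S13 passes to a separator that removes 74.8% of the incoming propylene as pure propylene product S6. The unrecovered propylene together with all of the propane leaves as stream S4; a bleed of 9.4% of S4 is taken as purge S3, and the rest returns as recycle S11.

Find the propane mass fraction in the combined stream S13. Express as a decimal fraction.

0.7115

propane enters only via S9 and leaves only via the purge: 1177×0.231 = 0.094×(propane in S4), and the separator passes all propane, so propane in S13 = propane in S4 = 2892.4 kg/min.
propylene in S13: m_A = 1177×0.769 + (1−0.094)·(1−0.748)·m_A, so m_A = 905.11/0.7717 = 1172.9 kg/min.
S13 = 1172.9 + 2892.4 = 4065.3 kg/min.
propane fraction in S13 = 2892.4/4065.3 = 0.7115.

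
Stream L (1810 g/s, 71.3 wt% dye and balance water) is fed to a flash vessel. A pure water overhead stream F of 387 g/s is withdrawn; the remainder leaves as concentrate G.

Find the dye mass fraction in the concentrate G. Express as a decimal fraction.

0.907

dye is not removed: 1810×0.713 = 1290.5 g/s of dye enters G.
Concentrate = 1810 − 387 = 1423 g/s.
Mass fraction = 1290.5/1423 = 0.907.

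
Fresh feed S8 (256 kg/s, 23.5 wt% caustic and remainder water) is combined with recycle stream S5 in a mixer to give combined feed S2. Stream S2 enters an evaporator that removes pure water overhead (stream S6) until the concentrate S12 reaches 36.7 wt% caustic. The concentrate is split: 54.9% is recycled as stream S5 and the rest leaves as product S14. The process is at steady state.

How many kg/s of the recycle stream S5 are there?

Overall caustic balance (none leaves overhead): caustic in fresh feed = caustic in product, i.e. 256×0.235 = (1−0.549)·S12·0.367.
S12 = 60.16/(0.367×0.451) = 363.47 kg/s.
Recycle S5 = 0.549×363.47 = 199.54 kg/s.

199.5 kg/s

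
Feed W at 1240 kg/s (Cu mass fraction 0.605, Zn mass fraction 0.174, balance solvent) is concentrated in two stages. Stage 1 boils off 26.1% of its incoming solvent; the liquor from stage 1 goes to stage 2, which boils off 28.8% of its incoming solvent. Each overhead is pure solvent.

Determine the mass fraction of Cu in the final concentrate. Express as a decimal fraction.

solvent in feed = 1240×0.221 = 274.04 kg/s.
After stage 1: solvent left = (1−0.261)×274.04 = 202.52; stream total = 1168.5 kg/s.
After stage 2: solvent left = (1−0.288)×202.52 = 144.19; final concentrate = 1110.2 kg/s.
Cu fraction = 750.2/1110.2 = 0.676.

0.676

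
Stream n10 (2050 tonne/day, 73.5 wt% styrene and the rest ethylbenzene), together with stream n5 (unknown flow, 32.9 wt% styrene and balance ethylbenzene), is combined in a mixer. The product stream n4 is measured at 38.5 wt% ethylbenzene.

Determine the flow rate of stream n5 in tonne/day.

860.1 tonne/day

Let n5 be the unknown flow. Total out = 2050 + n5.
ethylbenzene balance: 543.25 + 0.671·n5 = 0.385·(2050 + n5)
(0.671 − 0.385)·n5 = 0.385×2050 − 543.25 = 246
n5 = 246 / 0.286 = 860.14 tonne/day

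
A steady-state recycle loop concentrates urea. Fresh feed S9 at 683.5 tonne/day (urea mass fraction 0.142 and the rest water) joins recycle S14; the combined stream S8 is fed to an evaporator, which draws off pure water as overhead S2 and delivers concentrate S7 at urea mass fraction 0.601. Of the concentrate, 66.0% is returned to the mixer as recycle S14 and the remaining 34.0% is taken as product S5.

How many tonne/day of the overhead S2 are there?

522 tonne/day

Overall urea balance (none leaves overhead): urea in fresh feed = urea in product, i.e. 683.5×0.142 = (1−0.660)·S7·0.601.
S7 = 97.057/(0.601×0.340) = 474.98 tonne/day.
Recycle S14 = 0.660×474.98 = 313.49 tonne/day.
Combined feed S8 = 683.5 + 313.49 = 996.99 tonne/day.
Overhead S2 = S8 − S7 = 996.99 − 474.98 = 522.01 tonne/day.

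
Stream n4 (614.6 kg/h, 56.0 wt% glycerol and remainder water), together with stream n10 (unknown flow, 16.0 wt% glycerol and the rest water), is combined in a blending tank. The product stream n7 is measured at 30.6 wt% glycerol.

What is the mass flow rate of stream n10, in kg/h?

1069 kg/h

Let n10 be the unknown flow. Total out = 614.6 + n10.
glycerol balance: 344.18 + 0.160·n10 = 0.306·(614.6 + n10)
(0.160 − 0.306)·n10 = 0.306×614.6 − 344.18 = -156.11
n10 = -156.11 / -0.146 = 1069.2 kg/h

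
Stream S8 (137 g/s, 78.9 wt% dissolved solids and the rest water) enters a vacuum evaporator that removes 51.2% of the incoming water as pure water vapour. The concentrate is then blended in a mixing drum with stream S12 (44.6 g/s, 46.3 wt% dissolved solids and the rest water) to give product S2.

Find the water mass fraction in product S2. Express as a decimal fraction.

0.228

Vapour removed = 0.512×0.211×137 = 14.8 g/s; concentrate = 122.2 g/s.
water reaching the mixer = 14.107 (from concentrate) + 44.6×0.537 = 38.057 g/s.
Product flow = 122.2 + 44.6 = 166.8 g/s; water fraction = 0.228.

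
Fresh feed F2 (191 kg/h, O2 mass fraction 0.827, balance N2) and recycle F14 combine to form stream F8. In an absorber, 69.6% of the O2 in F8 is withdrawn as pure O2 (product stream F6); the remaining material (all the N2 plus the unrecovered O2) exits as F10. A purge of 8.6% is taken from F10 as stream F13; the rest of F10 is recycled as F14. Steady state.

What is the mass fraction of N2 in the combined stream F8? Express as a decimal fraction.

0.637

N2 enters only via F2 and leaves only via the purge: 191×0.173 = 0.086×(N2 in F10), and the absorber passes all N2, so N2 in F8 = N2 in F10 = 384.22 kg/h.
O2 in F8: m_A = 191×0.827 + (1−0.086)·(1−0.696)·m_A, so m_A = 157.96/0.7221 = 218.73 kg/h.
F8 = 218.73 + 384.22 = 602.95 kg/h.
N2 fraction in F8 = 384.22/602.95 = 0.637.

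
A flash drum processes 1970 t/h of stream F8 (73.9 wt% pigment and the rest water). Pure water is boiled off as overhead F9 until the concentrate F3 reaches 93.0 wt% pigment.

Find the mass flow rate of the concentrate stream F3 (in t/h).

1565 t/h

pigment is conserved: 1970×0.739 = 1455.8 t/h all reports to the concentrate.
Concentrate = 1455.8/(target fraction) = 1565.4 t/h.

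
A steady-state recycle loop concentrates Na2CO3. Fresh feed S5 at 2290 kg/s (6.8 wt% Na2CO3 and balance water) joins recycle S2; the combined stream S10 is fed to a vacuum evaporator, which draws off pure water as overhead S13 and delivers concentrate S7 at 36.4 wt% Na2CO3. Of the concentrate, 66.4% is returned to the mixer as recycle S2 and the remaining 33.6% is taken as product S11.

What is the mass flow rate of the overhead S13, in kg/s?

1862 kg/s

Overall Na2CO3 balance (none leaves overhead): Na2CO3 in fresh feed = Na2CO3 in product, i.e. 2290×0.068 = (1−0.664)·S7·0.364.
S7 = 155.72/(0.364×0.336) = 1273.2 kg/s.
Recycle S2 = 0.664×1273.2 = 845.42 kg/s.
Combined feed S10 = 2290 + 845.42 = 3135.4 kg/s.
Overhead S13 = S10 − S7 = 3135.4 − 1273.2 = 1862.2 kg/s.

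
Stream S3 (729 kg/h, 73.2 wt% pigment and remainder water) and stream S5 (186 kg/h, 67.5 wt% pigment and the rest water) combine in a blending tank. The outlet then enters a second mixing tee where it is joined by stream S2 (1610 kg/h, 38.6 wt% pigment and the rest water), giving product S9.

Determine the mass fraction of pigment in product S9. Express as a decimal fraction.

0.507

Overall, product flow = 2525 kg/h.
pigment in = 729×0.732 + 186×0.675 + 1610×0.386 = 1280.6 kg/h.
pigment fraction in S9 = 0.507.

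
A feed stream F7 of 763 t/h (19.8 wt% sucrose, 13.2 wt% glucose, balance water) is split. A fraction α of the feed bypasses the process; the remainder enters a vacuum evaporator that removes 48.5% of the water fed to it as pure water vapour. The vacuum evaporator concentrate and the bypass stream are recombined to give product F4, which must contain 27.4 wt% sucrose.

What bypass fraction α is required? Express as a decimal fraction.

0.146

All 763×0.198 = 151.07 t/h of sucrose reaches F4, so F4 = 151.07/0.274 = 551.36 t/h and vapour = 211.64 t/h.
The evaporator receives (1−α)·763 of feed at 0.670 water and removes 0.485 of that water:
0.485×0.670×(1−α)×763 = 211.64
(1−α) = 211.64/247.94 = 0.8536;  α = 0.1464.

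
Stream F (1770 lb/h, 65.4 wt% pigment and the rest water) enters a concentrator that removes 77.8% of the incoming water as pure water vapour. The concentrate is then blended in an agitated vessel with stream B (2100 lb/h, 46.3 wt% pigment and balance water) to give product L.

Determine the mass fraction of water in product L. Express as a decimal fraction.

Vapour removed = 0.778×0.346×1770 = 476.46 lb/h; concentrate = 1293.5 lb/h.
water reaching the mixer = 135.96 (from concentrate) + 2100×0.537 = 1263.7 lb/h.
Product flow = 1293.5 + 2100 = 3393.5 lb/h; water fraction = 0.3724.

0.3724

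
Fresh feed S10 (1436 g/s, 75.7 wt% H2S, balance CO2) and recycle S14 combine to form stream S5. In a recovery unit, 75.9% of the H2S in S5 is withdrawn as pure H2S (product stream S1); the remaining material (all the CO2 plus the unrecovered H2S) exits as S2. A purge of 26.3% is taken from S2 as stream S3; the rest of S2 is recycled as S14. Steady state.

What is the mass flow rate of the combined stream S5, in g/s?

CO2 enters only via S10 and leaves only via the purge: 1436×0.243 = 0.263×(CO2 in S2), and the recovery unit passes all CO2, so CO2 in S5 = CO2 in S2 = 1326.8 g/s.
H2S in S5: m_A = 1436×0.757 + (1−0.263)·(1−0.759)·m_A, so m_A = 1087.1/0.8224 = 1321.8 g/s.
S5 = 1321.8 + 1326.8 = 2648.6 g/s.

2649 g/s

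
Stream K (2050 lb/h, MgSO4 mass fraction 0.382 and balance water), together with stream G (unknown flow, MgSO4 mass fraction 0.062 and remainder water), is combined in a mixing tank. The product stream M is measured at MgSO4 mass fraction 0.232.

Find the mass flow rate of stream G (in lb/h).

Let G be the unknown flow. Total out = 2050 + G.
MgSO4 balance: 783.1 + 0.062·G = 0.232·(2050 + G)
(0.062 − 0.232)·G = 0.232×2050 − 783.1 = -307.5
G = -307.5 / -0.170 = 1808.8 lb/h

1809 lb/h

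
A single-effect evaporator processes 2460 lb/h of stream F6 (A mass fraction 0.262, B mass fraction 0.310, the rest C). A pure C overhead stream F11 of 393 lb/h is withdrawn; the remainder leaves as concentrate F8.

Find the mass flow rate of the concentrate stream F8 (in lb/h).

2067 lb/h

Concentrate = 2460 − 393 = 2067 lb/h.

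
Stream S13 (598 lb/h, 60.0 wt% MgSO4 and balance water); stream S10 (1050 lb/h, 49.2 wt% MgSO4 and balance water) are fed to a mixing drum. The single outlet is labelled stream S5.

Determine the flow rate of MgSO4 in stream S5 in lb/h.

MgSO4 out = MgSO4 in = 598×0.600 + 1050×0.492 = 875.4 lb/h.

875.4 lb/h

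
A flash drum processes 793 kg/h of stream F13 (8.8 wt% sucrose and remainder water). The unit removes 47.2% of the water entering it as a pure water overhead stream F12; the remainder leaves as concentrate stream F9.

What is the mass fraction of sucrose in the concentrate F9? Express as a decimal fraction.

sucrose is not removed: 793×0.088 = 69.784 kg/h of sucrose enters F9.
water entering = 793×0.912 = 723.22 kg/h; overhead removed = 0.472×723.22 = 341.36 kg/h.
Concentrate = 793 − 341.36 = 451.64 kg/h.
Mass fraction = 69.784/451.64 = 0.1545.

0.1545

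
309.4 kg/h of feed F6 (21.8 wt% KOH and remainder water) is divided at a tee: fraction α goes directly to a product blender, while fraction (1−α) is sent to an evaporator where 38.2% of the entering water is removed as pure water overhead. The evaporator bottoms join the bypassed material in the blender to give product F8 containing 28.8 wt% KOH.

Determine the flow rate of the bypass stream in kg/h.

All 309.4×0.218 = 67.449 kg/h of KOH reaches F8, so F8 = 67.449/0.288 = 234.2 kg/h and vapour = 75.201 kg/h.
The evaporator receives (1−α)·309.4 of feed at 0.782 water and removes 0.382 of that water:
0.382×0.782×(1−α)×309.4 = 75.201
(1−α) = 75.201/92.425 = 0.8136;  α = 0.1864.
Bypass flow = 0.1864×309.4 = 57.658 kg/h.

57.66 kg/h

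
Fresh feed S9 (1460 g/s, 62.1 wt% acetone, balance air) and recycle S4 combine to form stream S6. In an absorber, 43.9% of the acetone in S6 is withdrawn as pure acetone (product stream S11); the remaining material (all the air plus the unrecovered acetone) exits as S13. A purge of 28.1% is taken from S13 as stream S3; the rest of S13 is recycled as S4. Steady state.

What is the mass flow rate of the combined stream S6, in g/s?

3489 g/s

air enters only via S9 and leaves only via the purge: 1460×0.379 = 0.281×(air in S13), and the absorber passes all air, so air in S6 = air in S13 = 1969.2 g/s.
acetone in S6: m_A = 1460×0.621 + (1−0.281)·(1−0.439)·m_A, so m_A = 906.66/0.5966 = 1519.6 g/s.
S6 = 1519.6 + 1969.2 = 3488.8 g/s.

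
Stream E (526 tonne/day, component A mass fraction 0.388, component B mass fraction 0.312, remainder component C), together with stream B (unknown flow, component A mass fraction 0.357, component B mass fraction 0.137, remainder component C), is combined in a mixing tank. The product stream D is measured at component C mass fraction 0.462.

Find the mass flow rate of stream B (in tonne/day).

1937 tonne/day

Let B be the unknown flow. Total out = 526 + B.
component C balance: 157.8 + 0.506·B = 0.462·(526 + B)
(0.506 − 0.462)·B = 0.462×526 − 157.8 = 85.212
B = 85.212 / 0.044 = 1936.6 tonne/day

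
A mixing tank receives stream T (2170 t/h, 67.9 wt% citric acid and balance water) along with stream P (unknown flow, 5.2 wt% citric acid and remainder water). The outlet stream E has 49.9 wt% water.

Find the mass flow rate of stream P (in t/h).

Let P be the unknown flow. Total out = 2170 + P.
water balance: 696.57 + 0.948·P = 0.499·(2170 + P)
(0.948 − 0.499)·P = 0.499×2170 − 696.57 = 386.26
P = 386.26 / 0.449 = 860.27 t/h

860.3 t/h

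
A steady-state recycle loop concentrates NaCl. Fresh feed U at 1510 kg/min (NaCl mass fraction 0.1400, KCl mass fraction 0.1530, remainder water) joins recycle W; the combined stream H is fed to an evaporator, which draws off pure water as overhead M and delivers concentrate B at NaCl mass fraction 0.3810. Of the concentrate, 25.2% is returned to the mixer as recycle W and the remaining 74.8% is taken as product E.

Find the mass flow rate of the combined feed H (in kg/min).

1697 kg/min

Overall NaCl balance (none leaves overhead): NaCl in fresh feed = NaCl in product, i.e. 1510×0.140 = (1−0.252)·B·0.381.
B = 211.4/(0.381×0.748) = 741.79 kg/min.
Recycle W = 0.252×741.79 = 186.93 kg/min.
Combined feed H = 1510 + 186.93 = 1696.9 kg/min.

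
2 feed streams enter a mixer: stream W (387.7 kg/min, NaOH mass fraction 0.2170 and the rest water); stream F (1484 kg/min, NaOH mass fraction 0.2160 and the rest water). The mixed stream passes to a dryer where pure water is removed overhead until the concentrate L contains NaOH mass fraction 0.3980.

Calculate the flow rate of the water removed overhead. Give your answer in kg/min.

854.9 kg/min

NaOH entering = 387.7×0.217 + 1484×0.216 = 404.67 kg/min.
All NaOH reports to L, so L = 404.67/0.398 = 1016.8 kg/min.
Total feed = 1871.7 kg/min; overhead = 1871.7 − 1016.8 = 854.93 kg/min.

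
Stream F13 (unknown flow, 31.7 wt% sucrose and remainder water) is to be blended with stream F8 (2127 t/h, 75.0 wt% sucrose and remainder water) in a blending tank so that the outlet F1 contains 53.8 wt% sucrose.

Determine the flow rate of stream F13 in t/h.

2040 t/h

Let F13 be the unknown flow. Total out = 2127 + F13.
sucrose balance: 1595.2 + 0.317·F13 = 0.538·(2127 + F13)
(0.317 − 0.538)·F13 = 0.538×2127 − 1595.2 = -450.92
F13 = -450.92 / -0.221 = 2040.4 t/h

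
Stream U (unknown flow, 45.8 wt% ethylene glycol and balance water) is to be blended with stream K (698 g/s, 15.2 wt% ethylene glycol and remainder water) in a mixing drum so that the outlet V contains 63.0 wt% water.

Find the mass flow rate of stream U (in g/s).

1729 g/s

Let U be the unknown flow. Total out = 698 + U.
water balance: 591.9 + 0.542·U = 0.630·(698 + U)
(0.542 − 0.630)·U = 0.630×698 − 591.9 = -152.16
U = -152.16 / -0.088 = 1729.1 g/s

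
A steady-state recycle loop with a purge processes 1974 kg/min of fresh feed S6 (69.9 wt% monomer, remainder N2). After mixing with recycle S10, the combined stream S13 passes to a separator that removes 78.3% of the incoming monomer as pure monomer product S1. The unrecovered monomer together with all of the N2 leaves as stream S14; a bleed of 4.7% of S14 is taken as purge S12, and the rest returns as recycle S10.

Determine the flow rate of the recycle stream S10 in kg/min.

12410 kg/min

N2 enters only via S6 and leaves only via the purge: 1974×0.301 = 0.047×(N2 in S14), and the separator passes all N2, so N2 in S13 = N2 in S14 = 12642 kg/min.
monomer in S13: m_A = 1974×0.699 + (1−0.047)·(1−0.783)·m_A, so m_A = 1379.8/0.7932 = 1739.6 kg/min.
S14 = (1−0.783)×1739.6 + 12642 = 13019 kg/min.
Recycle S10 = (1−0.047)×13019 = 12408 kg/min.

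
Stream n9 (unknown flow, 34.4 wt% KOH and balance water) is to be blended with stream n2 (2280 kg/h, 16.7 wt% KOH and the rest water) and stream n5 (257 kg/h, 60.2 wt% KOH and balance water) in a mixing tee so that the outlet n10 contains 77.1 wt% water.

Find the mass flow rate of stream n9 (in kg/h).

Let n9 be the unknown flow. Total out = 2537 + n9.
water balance: 2001.5 + 0.656·n9 = 0.771·(2537 + n9)
(0.656 − 0.771)·n9 = 0.771×2537 − 2001.5 = -45.499
n9 = -45.499 / -0.115 = 395.64 kg/h

395.6 kg/h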